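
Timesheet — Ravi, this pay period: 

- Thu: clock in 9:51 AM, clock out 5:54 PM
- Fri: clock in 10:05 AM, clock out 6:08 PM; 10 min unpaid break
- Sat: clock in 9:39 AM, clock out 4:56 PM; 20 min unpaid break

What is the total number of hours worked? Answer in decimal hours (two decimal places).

Thu: 9:51 AM–5:54 PM = 8 h 3 min
Fri: 10:05 AM–6:08 PM = 8 h 3 min; less 10 min break → 7 h 53 min
Sat: 9:39 AM–4:56 PM = 7 h 17 min; less 20 min break → 6 h 57 min
Total: 8 h 3 min + 7 h 53 min + 6 h 57 min = 22 h 53 min.

22.88 hours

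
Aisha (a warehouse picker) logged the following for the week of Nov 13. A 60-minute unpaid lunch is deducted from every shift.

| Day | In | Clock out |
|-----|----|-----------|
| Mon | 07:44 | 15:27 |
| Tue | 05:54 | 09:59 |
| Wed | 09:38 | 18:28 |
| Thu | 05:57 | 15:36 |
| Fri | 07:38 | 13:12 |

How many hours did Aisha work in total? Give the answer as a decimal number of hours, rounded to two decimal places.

30.85 hours

Mon: 07:44–15:27 = 7 h 43 min; less 60 min break → 6 h 43 min
Tue: 05:54–09:59 = 4 h 5 min; less 60 min break → 3 h 5 min
Wed: 09:38–18:28 = 8 h 50 min; less 60 min break → 7 h 50 min
Thu: 05:57–15:36 = 9 h 39 min; less 60 min break → 8 h 39 min
Fri: 07:38–13:12 = 5 h 34 min; less 60 min break → 4 h 34 min
Total: 6 h 43 min + 3 h 5 min + 7 h 50 min + 8 h 39 min + 4 h 34 min = 30 h 51 min.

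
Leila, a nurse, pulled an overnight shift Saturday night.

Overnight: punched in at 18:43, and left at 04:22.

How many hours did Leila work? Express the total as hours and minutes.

9 h 39 min

Overnight: 18:43 → midnight = 5 h 17 min; midnight → 04:22 = 4 h 22 min; span 9 h 39 min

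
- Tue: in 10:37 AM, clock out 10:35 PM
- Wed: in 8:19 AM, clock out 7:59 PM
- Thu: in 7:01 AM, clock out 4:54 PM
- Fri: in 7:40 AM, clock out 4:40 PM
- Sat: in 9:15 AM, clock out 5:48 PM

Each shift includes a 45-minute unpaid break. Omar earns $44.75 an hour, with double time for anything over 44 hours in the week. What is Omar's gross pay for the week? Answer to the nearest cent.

Tue: 10:37 AM–10:35 PM = 11 h 58 min; less 45 min break → 11 h 13 min
Wed: 8:19 AM–7:59 PM = 11 h 40 min; less 45 min break → 10 h 55 min
Thu: 7:01 AM–4:54 PM = 9 h 53 min; less 45 min break → 9 h 8 min
Fri: 7:40 AM–4:40 PM = 9 h 0 min; less 45 min break → 8 h 15 min
Sat: 9:15 AM–5:48 PM = 8 h 33 min; less 45 min break → 7 h 48 min
Total worked: 47 h 19 min = 2839 min.
Regular 44 h 0 min = 2640 min at $44.75/h; overtime 3 h 19 min = 199 min at $89.50/h.
Pay = (2640 × $44.75 + 199 × $89.50) ÷ 60 = $2265.84.

$2265.84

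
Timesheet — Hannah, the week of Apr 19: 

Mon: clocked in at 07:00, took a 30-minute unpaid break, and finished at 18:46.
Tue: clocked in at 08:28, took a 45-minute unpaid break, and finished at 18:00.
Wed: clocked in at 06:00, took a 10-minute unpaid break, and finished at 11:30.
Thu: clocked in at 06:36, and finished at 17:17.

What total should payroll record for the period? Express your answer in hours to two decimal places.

36.07 hours

Mon: 07:00–18:46 = 11 h 46 min; less 30 min break → 11 h 16 min
Tue: 08:28–18:00 = 9 h 32 min; less 45 min break → 8 h 47 min
Wed: 06:00–11:30 = 5 h 30 min; less 10 min break → 5 h 20 min
Thu: 06:36–17:17 = 10 h 41 min
Total: 11 h 16 min + 8 h 47 min + 5 h 20 min + 10 h 41 min = 36 h 4 min.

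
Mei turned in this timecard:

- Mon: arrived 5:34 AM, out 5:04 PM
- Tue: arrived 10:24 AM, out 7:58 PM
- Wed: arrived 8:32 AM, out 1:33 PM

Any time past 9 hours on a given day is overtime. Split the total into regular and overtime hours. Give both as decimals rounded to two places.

Mon: 5:34 AM–5:04 PM = 11 h 30 min
Tue: 10:24 AM–7:58 PM = 9 h 34 min
Wed: 8:32 AM–1:33 PM = 5 h 1 min
Mon reg 9 h 0 min / OT 2 h 30 min; Tue reg 9 h 0 min / OT 0 h 34 min; Wed reg 5 h 1 min / OT 0 h 0 min.
Totals: regular 23 h 1 min, overtime 3 h 4 min.

Regular 23.02 hours, overtime 3.07 hours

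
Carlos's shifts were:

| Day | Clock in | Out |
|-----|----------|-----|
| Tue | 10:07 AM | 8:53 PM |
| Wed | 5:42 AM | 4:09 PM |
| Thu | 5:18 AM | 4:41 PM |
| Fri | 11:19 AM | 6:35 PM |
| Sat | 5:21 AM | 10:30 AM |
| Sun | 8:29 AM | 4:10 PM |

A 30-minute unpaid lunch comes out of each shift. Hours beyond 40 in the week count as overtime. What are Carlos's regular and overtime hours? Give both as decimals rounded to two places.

Regular 40.00 hours, overtime 9.70 hours

Tue: 10:07 AM–8:53 PM = 10 h 46 min; less 30 min break → 10 h 16 min
Wed: 5:42 AM–4:09 PM = 10 h 27 min; less 30 min break → 9 h 57 min
Thu: 5:18 AM–4:41 PM = 11 h 23 min; less 30 min break → 10 h 53 min
Fri: 11:19 AM–6:35 PM = 7 h 16 min; less 30 min break → 6 h 46 min
Sat: 5:21 AM–10:30 AM = 5 h 9 min; less 30 min break → 4 h 39 min
Sun: 8:29 AM–4:10 PM = 7 h 41 min; less 30 min break → 7 h 11 min
Total worked: 49 h 42 min = 49.70 h.
Threshold 40 h → overtime 9 h 42 min, regular 40 h 0 min.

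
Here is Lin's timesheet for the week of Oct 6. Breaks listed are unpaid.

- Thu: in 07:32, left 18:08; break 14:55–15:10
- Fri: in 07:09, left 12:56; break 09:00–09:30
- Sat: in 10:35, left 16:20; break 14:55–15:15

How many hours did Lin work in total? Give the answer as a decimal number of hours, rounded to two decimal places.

21.05 hours

Thu: 07:32–18:08 = 10 h 36 min; less 15 min break → 10 h 21 min
Fri: 07:09–12:56 = 5 h 47 min; less 30 min break → 5 h 17 min
Sat: 10:35–16:20 = 5 h 45 min; less 20 min break → 5 h 25 min
Total: 10 h 21 min + 5 h 17 min + 5 h 25 min = 21 h 3 min.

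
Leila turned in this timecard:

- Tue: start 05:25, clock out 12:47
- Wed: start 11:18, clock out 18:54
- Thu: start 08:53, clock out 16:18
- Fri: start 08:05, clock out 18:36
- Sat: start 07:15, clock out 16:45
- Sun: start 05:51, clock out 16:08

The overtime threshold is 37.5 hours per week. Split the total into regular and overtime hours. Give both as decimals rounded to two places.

Regular 37.50 hours, overtime 15.18 hours

Tue: 05:25–12:47 = 7 h 22 min
Wed: 11:18–18:54 = 7 h 36 min
Thu: 08:53–16:18 = 7 h 25 min
Fri: 08:05–18:36 = 10 h 31 min
Sat: 07:15–16:45 = 9 h 30 min
Sun: 05:51–16:08 = 10 h 17 min
Total worked: 52 h 41 min = 52.68 h.
Threshold 37.5 h → overtime 15 h 11 min, regular 37 h 30 min.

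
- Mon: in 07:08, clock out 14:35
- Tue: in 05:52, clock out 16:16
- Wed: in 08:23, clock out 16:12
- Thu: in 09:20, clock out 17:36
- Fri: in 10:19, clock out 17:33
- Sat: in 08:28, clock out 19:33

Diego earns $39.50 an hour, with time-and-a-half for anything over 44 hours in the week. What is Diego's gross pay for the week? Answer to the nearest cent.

Mon: 07:08–14:35 = 7 h 27 min
Tue: 05:52–16:16 = 10 h 24 min
Wed: 08:23–16:12 = 7 h 49 min
Thu: 09:20–17:36 = 8 h 16 min
Fri: 10:19–17:33 = 7 h 14 min
Sat: 08:28–19:33 = 11 h 5 min
Total worked: 52 h 15 min = 3135 min.
Regular 44 h 0 min = 2640 min at $39.50/h; overtime 8 h 15 min = 495 min at $59.25/h.
Pay = (2640 × $39.50 + 495 × $59.25) ÷ 60 = $2226.81.

$2226.81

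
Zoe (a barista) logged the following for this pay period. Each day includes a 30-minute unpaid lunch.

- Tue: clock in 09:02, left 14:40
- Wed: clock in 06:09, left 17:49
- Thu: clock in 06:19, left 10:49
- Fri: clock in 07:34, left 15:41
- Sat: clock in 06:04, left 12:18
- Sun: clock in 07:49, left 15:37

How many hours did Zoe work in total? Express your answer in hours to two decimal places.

Tue: 09:02–14:40 = 5 h 38 min; less 30 min break → 5 h 8 min
Wed: 06:09–17:49 = 11 h 40 min; less 30 min break → 11 h 10 min
Thu: 06:19–10:49 = 4 h 30 min; less 30 min break → 4 h 0 min
Fri: 07:34–15:41 = 8 h 7 min; less 30 min break → 7 h 37 min
Sat: 06:04–12:18 = 6 h 14 min; less 30 min break → 5 h 44 min
Sun: 07:49–15:37 = 7 h 48 min; less 30 min break → 7 h 18 min
Total: 5 h 8 min + 11 h 10 min + 4 h 0 min + 7 h 37 min + 5 h 44 min + 7 h 18 min = 40 h 57 min.

40.95 hours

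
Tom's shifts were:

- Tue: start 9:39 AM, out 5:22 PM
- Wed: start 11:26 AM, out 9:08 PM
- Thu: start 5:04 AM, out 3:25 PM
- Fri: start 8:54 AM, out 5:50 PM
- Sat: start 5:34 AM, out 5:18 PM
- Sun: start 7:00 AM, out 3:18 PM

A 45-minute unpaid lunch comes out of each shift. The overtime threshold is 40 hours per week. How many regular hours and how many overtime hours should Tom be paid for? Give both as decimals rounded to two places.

Tue: 9:39 AM–5:22 PM = 7 h 43 min; less 45 min break → 6 h 58 min
Wed: 11:26 AM–9:08 PM = 9 h 42 min; less 45 min break → 8 h 57 min
Thu: 5:04 AM–3:25 PM = 10 h 21 min; less 45 min break → 9 h 36 min
Fri: 8:54 AM–5:50 PM = 8 h 56 min; less 45 min break → 8 h 11 min
Sat: 5:34 AM–5:18 PM = 11 h 44 min; less 45 min break → 10 h 59 min
Sun: 7:00 AM–3:18 PM = 8 h 18 min; less 45 min break → 7 h 33 min
Total worked: 52 h 14 min = 52.23 h.
Threshold 40 h → overtime 12 h 14 min, regular 40 h 0 min.

Regular 40.00 hours, overtime 12.23 hours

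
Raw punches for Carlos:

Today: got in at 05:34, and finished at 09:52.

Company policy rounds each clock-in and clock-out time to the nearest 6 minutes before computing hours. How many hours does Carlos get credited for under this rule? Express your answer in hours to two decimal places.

Today: in 05:34→05:36, out 09:52→09:54; 4 h 18 min

4.30 hours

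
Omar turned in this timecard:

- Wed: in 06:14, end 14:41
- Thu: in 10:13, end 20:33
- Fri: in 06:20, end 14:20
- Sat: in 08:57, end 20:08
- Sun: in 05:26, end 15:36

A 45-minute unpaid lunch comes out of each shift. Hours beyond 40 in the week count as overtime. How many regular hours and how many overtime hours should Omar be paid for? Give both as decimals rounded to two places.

Wed: 06:14–14:41 = 8 h 27 min; less 45 min break → 7 h 42 min
Thu: 10:13–20:33 = 10 h 20 min; less 45 min break → 9 h 35 min
Fri: 06:20–14:20 = 8 h 0 min; less 45 min break → 7 h 15 min
Sat: 08:57–20:08 = 11 h 11 min; less 45 min break → 10 h 26 min
Sun: 05:26–15:36 = 10 h 10 min; less 45 min break → 9 h 25 min
Total worked: 44 h 23 min = 44.38 h.
Threshold 40 h → overtime 4 h 23 min, regular 40 h 0 min.

Regular 40.00 hours, overtime 4.38 hours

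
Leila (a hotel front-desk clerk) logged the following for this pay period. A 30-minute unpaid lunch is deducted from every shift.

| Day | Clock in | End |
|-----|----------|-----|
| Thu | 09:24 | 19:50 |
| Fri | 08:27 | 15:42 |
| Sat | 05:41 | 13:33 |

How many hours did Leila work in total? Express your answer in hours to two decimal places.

Thu: 09:24–19:50 = 10 h 26 min; less 30 min break → 9 h 56 min
Fri: 08:27–15:42 = 7 h 15 min; less 30 min break → 6 h 45 min
Sat: 05:41–13:33 = 7 h 52 min; less 30 min break → 7 h 22 min
Total: 9 h 56 min + 6 h 45 min + 7 h 22 min = 24 h 3 min.

24.05 hours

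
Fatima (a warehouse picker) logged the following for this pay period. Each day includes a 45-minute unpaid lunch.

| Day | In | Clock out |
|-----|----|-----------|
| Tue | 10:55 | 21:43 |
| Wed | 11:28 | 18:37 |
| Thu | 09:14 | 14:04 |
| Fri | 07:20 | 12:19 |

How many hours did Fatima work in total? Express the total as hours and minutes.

24 h 46 min

Tue: 10:55–21:43 = 10 h 48 min; less 45 min break → 10 h 3 min
Wed: 11:28–18:37 = 7 h 9 min; less 45 min break → 6 h 24 min
Thu: 09:14–14:04 = 4 h 50 min; less 45 min break → 4 h 5 min
Fri: 07:20–12:19 = 4 h 59 min; less 45 min break → 4 h 14 min
Total: 10 h 3 min + 6 h 24 min + 4 h 5 min + 4 h 14 min = 24 h 46 min.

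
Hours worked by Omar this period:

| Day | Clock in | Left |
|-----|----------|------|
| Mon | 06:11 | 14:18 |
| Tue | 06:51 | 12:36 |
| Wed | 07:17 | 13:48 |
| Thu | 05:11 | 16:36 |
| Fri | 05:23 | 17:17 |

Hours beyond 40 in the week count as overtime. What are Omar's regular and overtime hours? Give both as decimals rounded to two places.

Regular 40.00 hours, overtime 3.70 hours

Mon: 06:11–14:18 = 8 h 7 min
Tue: 06:51–12:36 = 5 h 45 min
Wed: 07:17–13:48 = 6 h 31 min
Thu: 05:11–16:36 = 11 h 25 min
Fri: 05:23–17:17 = 11 h 54 min
Total worked: 43 h 42 min = 43.70 h.
Threshold 40 h → overtime 3 h 42 min, regular 40 h 0 min.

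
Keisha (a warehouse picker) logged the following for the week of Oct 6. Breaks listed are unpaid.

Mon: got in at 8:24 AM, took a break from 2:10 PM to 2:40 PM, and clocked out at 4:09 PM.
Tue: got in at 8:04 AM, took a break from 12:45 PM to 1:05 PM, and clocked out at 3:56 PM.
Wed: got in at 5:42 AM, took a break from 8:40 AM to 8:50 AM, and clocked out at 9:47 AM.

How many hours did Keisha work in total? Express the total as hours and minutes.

Mon: 8:24 AM–4:09 PM = 7 h 45 min; less 30 min break → 7 h 15 min
Tue: 8:04 AM–3:56 PM = 7 h 52 min; less 20 min break → 7 h 32 min
Wed: 5:42 AM–9:47 AM = 4 h 5 min; less 10 min break → 3 h 55 min
Total: 7 h 15 min + 7 h 32 min + 3 h 55 min = 18 h 42 min.

18 h 42 min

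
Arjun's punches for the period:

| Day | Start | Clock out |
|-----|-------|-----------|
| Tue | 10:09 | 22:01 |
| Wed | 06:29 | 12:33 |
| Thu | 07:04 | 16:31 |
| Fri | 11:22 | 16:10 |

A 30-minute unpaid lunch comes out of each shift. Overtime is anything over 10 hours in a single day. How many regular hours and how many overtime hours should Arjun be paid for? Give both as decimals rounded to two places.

Tue: 10:09–22:01 = 11 h 52 min; less 30 min break → 11 h 22 min
Wed: 06:29–12:33 = 6 h 4 min; less 30 min break → 5 h 34 min
Thu: 07:04–16:31 = 9 h 27 min; less 30 min break → 8 h 57 min
Fri: 11:22–16:10 = 4 h 48 min; less 30 min break → 4 h 18 min
Tue reg 10 h 0 min / OT 1 h 22 min; Wed reg 5 h 34 min / OT 0 h 0 min; Thu reg 8 h 57 min / OT 0 h 0 min; Fri reg 4 h 18 min / OT 0 h 0 min.
Totals: regular 28 h 49 min, overtime 1 h 22 min.

Regular 28.82 hours, overtime 1.37 hours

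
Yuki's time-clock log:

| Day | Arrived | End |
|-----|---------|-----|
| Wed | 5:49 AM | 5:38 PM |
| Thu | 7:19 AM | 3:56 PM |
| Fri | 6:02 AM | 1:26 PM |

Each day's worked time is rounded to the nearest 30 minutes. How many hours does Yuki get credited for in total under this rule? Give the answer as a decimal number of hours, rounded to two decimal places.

Wed: 5:49 AM–5:38 PM = 11 h 49 min → rounds to 12 h 0 min
Thu: 7:19 AM–3:56 PM = 8 h 37 min → rounds to 8 h 30 min
Fri: 6:02 AM–1:26 PM = 7 h 24 min → rounds to 7 h 30 min
Total credited: 28 h 0 min.

28.00 hours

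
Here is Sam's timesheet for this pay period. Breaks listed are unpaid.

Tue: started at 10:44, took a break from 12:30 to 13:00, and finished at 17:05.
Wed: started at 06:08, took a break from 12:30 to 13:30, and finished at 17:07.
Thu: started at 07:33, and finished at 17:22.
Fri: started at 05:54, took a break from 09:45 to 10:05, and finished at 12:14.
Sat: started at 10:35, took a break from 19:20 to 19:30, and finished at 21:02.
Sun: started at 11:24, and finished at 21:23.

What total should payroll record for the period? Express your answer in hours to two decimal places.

51.92 hours

Tue: 10:44–17:05 = 6 h 21 min; less 30 min break → 5 h 51 min
Wed: 06:08–17:07 = 10 h 59 min; less 60 min break → 9 h 59 min
Thu: 07:33–17:22 = 9 h 49 min
Fri: 05:54–12:14 = 6 h 20 min; less 20 min break → 6 h 0 min
Sat: 10:35–21:02 = 10 h 27 min; less 10 min break → 10 h 17 min
Sun: 11:24–21:23 = 9 h 59 min
Total: 5 h 51 min + 9 h 59 min + 9 h 49 min + 6 h 0 min + 10 h 17 min + 9 h 59 min = 51 h 55 min.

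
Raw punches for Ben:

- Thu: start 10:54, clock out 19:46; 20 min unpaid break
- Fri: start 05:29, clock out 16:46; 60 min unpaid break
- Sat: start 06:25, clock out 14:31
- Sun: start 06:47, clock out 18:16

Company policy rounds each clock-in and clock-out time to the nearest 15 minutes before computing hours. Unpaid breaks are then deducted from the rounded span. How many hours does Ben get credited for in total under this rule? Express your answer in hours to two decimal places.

38.17 hours

Thu: in 10:54→11:00, out 19:46→19:45; 8 h 45 min − 20 min = 8 h 25 min
Fri: in 05:29→05:30, out 16:46→16:45; 11 h 15 min − 60 min = 10 h 15 min
Sat: in 06:25→06:30, out 14:31→14:30; 8 h 0 min
Sun: in 06:47→06:45, out 18:16→18:15; 11 h 30 min
Total credited: 38 h 10 min.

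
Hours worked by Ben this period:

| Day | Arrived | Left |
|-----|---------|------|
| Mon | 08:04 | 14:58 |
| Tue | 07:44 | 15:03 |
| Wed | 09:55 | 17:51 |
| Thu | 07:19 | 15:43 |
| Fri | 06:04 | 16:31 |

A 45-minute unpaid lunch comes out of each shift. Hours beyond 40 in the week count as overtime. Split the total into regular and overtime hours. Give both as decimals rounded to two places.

Mon: 08:04–14:58 = 6 h 54 min; less 45 min break → 6 h 9 min
Tue: 07:44–15:03 = 7 h 19 min; less 45 min break → 6 h 34 min
Wed: 09:55–17:51 = 7 h 56 min; less 45 min break → 7 h 11 min
Thu: 07:19–15:43 = 8 h 24 min; less 45 min break → 7 h 39 min
Fri: 06:04–16:31 = 10 h 27 min; less 45 min break → 9 h 42 min
Total worked: 37 h 15 min = 37.25 h.
Threshold 40 h → overtime 0 h 0 min, regular 37 h 15 min.

Regular 37.25 hours, overtime 0.00 hours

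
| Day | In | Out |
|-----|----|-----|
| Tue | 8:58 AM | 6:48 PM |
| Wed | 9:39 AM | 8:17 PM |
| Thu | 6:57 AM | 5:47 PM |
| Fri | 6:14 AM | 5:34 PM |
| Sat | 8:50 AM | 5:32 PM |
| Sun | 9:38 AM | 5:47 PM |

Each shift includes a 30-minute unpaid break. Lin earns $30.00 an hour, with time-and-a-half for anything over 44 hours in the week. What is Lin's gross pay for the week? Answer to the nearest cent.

$1881.75

Tue: 8:58 AM–6:48 PM = 9 h 50 min; less 30 min break → 9 h 20 min
Wed: 9:39 AM–8:17 PM = 10 h 38 min; less 30 min break → 10 h 8 min
Thu: 6:57 AM–5:47 PM = 10 h 50 min; less 30 min break → 10 h 20 min
Fri: 6:14 AM–5:34 PM = 11 h 20 min; less 30 min break → 10 h 50 min
Sat: 8:50 AM–5:32 PM = 8 h 42 min; less 30 min break → 8 h 12 min
Sun: 9:38 AM–5:47 PM = 8 h 9 min; less 30 min break → 7 h 39 min
Total worked: 56 h 29 min = 3389 min.
Regular 44 h 0 min = 2640 min at $30.00/h; overtime 12 h 29 min = 749 min at $45.00/h.
Pay = (2640 × $30.00 + 749 × $45.00) ÷ 60 = $1881.75.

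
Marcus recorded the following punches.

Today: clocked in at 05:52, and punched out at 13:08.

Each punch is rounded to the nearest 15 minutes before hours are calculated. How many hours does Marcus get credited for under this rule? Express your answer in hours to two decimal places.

Today: in 05:52→05:45, out 13:08→13:15; 7 h 30 min

7.50 hours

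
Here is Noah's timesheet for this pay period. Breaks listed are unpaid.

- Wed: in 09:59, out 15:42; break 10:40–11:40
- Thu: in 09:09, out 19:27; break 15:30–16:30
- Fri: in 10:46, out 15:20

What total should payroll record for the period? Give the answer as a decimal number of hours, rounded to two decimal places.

Wed: 09:59–15:42 = 5 h 43 min; less 60 min break → 4 h 43 min
Thu: 09:09–19:27 = 10 h 18 min; less 60 min break → 9 h 18 min
Fri: 10:46–15:20 = 4 h 34 min
Total: 4 h 43 min + 9 h 18 min + 4 h 34 min = 18 h 35 min.

18.58 hours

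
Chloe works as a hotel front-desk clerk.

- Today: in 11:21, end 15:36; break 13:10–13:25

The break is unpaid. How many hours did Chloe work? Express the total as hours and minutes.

4 h 0 min

Today: 11:21–15:36 = 4 h 15 min; less 15 min break → 4 h 0 min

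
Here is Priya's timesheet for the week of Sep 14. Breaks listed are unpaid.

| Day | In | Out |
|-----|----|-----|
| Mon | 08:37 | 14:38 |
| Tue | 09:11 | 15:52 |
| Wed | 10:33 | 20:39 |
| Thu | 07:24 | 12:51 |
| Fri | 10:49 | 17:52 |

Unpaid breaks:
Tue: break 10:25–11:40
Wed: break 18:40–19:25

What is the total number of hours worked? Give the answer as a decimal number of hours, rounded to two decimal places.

Mon: 08:37–14:38 = 6 h 1 min
Tue: 09:11–15:52 = 6 h 41 min; less 75 min break → 5 h 26 min
Wed: 10:33–20:39 = 10 h 6 min; less 45 min break → 9 h 21 min
Thu: 07:24–12:51 = 5 h 27 min
Fri: 10:49–17:52 = 7 h 3 min
Total: 6 h 1 min + 5 h 26 min + 9 h 21 min + 5 h 27 min + 7 h 3 min = 33 h 18 min.

33.30 hours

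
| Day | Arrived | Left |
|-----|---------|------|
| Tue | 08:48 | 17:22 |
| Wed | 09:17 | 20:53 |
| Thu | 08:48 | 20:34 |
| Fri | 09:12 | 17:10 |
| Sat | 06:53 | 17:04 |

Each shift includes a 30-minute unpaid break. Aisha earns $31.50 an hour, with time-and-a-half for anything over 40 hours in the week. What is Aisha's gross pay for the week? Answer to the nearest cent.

Tue: 08:48–17:22 = 8 h 34 min; less 30 min break → 8 h 4 min
Wed: 09:17–20:53 = 11 h 36 min; less 30 min break → 11 h 6 min
Thu: 08:48–20:34 = 11 h 46 min; less 30 min break → 11 h 16 min
Fri: 09:12–17:10 = 7 h 58 min; less 30 min break → 7 h 28 min
Sat: 06:53–17:04 = 10 h 11 min; less 30 min break → 9 h 41 min
Total worked: 47 h 35 min = 2855 min.
Regular 40 h 0 min = 2400 min at $31.50/h; overtime 7 h 35 min = 455 min at $47.25/h.
Pay = (2400 × $31.50 + 455 × $47.25) ÷ 60 = $1618.31.

$1618.31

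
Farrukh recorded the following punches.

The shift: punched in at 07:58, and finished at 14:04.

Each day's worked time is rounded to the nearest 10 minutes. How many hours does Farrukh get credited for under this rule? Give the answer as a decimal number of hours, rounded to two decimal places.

The shift: 07:58–14:04 = 6 h 6 min → rounds to 6 h 10 min

6.17 hours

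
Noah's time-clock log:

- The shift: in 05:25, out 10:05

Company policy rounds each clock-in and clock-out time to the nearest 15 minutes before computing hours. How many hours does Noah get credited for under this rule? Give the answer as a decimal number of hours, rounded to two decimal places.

4.50 hours

The shift: in 05:25→05:30, out 10:05→10:00; 4 h 30 min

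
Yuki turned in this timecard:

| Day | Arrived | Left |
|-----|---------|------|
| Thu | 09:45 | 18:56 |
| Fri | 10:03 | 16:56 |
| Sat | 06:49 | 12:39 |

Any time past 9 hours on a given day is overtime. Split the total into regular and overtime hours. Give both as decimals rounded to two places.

Thu: 09:45–18:56 = 9 h 11 min
Fri: 10:03–16:56 = 6 h 53 min
Sat: 06:49–12:39 = 5 h 50 min
Thu reg 9 h 0 min / OT 0 h 11 min; Fri reg 6 h 53 min / OT 0 h 0 min; Sat reg 5 h 50 min / OT 0 h 0 min.
Totals: regular 21 h 43 min, overtime 0 h 11 min.

Regular 21.72 hours, overtime 0.18 hours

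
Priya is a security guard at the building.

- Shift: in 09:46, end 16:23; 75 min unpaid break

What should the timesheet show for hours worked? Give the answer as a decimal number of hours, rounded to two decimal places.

5.37 hours

Shift: 09:46–16:23 = 6 h 37 min; less 75 min break → 5 h 22 min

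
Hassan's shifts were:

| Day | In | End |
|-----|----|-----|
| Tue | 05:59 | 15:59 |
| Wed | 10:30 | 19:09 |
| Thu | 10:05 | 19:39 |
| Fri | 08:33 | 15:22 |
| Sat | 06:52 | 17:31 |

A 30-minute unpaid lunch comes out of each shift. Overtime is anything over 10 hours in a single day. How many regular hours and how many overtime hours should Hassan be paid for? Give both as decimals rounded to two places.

Regular 43.03 hours, overtime 0.15 hours

Tue: 05:59–15:59 = 10 h 0 min; less 30 min break → 9 h 30 min
Wed: 10:30–19:09 = 8 h 39 min; less 30 min break → 8 h 9 min
Thu: 10:05–19:39 = 9 h 34 min; less 30 min break → 9 h 4 min
Fri: 08:33–15:22 = 6 h 49 min; less 30 min break → 6 h 19 min
Sat: 06:52–17:31 = 10 h 39 min; less 30 min break → 10 h 9 min
Tue reg 9 h 30 min / OT 0 h 0 min; Wed reg 8 h 9 min / OT 0 h 0 min; Thu reg 9 h 4 min / OT 0 h 0 min; Fri reg 6 h 19 min / OT 0 h 0 min; Sat reg 10 h 0 min / OT 0 h 9 min.
Totals: regular 43 h 2 min, overtime 0 h 9 min.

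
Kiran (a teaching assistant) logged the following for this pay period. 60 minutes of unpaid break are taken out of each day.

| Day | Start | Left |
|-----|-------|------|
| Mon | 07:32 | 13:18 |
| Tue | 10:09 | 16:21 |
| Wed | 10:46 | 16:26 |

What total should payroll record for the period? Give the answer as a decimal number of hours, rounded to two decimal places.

Mon: 07:32–13:18 = 5 h 46 min; less 60 min break → 4 h 46 min
Tue: 10:09–16:21 = 6 h 12 min; less 60 min break → 5 h 12 min
Wed: 10:46–16:26 = 5 h 40 min; less 60 min break → 4 h 40 min
Total: 4 h 46 min + 5 h 12 min + 4 h 40 min = 14 h 38 min.

14.63 hours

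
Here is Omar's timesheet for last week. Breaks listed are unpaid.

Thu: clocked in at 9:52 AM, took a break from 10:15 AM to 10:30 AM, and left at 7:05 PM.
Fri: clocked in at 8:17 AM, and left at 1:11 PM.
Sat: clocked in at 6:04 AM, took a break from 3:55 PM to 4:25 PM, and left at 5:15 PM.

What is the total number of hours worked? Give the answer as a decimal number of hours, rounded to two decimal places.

Thu: 9:52 AM–7:05 PM = 9 h 13 min; less 15 min break → 8 h 58 min
Fri: 8:17 AM–1:11 PM = 4 h 54 min
Sat: 6:04 AM–5:15 PM = 11 h 11 min; less 30 min break → 10 h 41 min
Total: 8 h 58 min + 4 h 54 min + 10 h 41 min = 24 h 33 min.

24.55 hours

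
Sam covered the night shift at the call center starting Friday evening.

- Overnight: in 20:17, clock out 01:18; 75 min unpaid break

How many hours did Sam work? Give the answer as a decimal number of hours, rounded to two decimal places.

Overnight: 20:17 → midnight = 3 h 43 min; midnight → 01:18 = 1 h 18 min; span 5 h 1 min; less 75 min break → 3 h 46 min

3.77 hours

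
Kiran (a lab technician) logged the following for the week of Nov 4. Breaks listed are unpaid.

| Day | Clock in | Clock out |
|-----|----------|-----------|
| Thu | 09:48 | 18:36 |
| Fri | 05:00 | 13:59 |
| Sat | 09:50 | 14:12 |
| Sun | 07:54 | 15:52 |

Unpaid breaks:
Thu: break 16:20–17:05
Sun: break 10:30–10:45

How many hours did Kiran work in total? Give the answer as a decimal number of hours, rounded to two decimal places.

Thu: 09:48–18:36 = 8 h 48 min; less 45 min break → 8 h 3 min
Fri: 05:00–13:59 = 8 h 59 min
Sat: 09:50–14:12 = 4 h 22 min
Sun: 07:54–15:52 = 7 h 58 min; less 15 min break → 7 h 43 min
Total: 8 h 3 min + 8 h 59 min + 4 h 22 min + 7 h 43 min = 29 h 7 min.

29.12 hours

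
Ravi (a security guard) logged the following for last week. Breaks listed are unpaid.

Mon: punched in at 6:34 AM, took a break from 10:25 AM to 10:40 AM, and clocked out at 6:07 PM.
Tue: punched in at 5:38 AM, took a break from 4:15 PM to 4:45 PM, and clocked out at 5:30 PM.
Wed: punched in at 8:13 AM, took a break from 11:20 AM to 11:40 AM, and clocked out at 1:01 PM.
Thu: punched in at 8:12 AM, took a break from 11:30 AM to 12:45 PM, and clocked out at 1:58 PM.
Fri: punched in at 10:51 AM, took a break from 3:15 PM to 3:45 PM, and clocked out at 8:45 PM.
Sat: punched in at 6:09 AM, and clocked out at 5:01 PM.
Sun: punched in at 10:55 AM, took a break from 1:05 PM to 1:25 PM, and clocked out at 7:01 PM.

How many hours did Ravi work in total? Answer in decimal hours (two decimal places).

Mon: 6:34 AM–6:07 PM = 11 h 33 min; less 15 min break → 11 h 18 min
Tue: 5:38 AM–5:30 PM = 11 h 52 min; less 30 min break → 11 h 22 min
Wed: 8:13 AM–1:01 PM = 4 h 48 min; less 20 min break → 4 h 28 min
Thu: 8:12 AM–1:58 PM = 5 h 46 min; less 75 min break → 4 h 31 min
Fri: 10:51 AM–8:45 PM = 9 h 54 min; less 30 min break → 9 h 24 min
Sat: 6:09 AM–5:01 PM = 10 h 52 min
Sun: 10:55 AM–7:01 PM = 8 h 6 min; less 20 min break → 7 h 46 min
Total: 11 h 18 min + 11 h 22 min + 4 h 28 min + 4 h 31 min + 9 h 24 min + 10 h 52 min + 7 h 46 min = 59 h 41 min.

59.68 hours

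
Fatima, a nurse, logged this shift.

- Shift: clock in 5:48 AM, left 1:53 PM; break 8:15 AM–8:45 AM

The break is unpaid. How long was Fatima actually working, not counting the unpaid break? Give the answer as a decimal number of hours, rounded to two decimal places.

Shift: 5:48 AM–1:53 PM = 8 h 5 min; less 30 min break → 7 h 35 min

7.58 hours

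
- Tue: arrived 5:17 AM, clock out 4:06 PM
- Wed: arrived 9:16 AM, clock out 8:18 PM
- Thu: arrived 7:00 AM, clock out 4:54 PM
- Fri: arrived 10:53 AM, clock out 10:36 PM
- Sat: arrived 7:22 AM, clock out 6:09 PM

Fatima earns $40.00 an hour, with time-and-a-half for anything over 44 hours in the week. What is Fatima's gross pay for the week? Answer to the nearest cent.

Tue: 5:17 AM–4:06 PM = 10 h 49 min
Wed: 9:16 AM–8:18 PM = 11 h 2 min
Thu: 7:00 AM–4:54 PM = 9 h 54 min
Fri: 10:53 AM–10:36 PM = 11 h 43 min
Sat: 7:22 AM–6:09 PM = 10 h 47 min
Total worked: 54 h 15 min = 3255 min.
Regular 44 h 0 min = 2640 min at $40.00/h; overtime 10 h 15 min = 615 min at $60.00/h.
Pay = (2640 × $40.00 + 615 × $60.00) ÷ 60 = $2375.00.

$2375.00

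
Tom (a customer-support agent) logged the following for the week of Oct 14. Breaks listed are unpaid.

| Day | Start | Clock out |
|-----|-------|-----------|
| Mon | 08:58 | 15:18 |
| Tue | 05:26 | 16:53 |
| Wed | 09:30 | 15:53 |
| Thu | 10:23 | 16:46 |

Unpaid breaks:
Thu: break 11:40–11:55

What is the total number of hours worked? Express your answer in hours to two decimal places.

30.30 hours

Mon: 08:58–15:18 = 6 h 20 min
Tue: 05:26–16:53 = 11 h 27 min
Wed: 09:30–15:53 = 6 h 23 min
Thu: 10:23–16:46 = 6 h 23 min; less 15 min break → 6 h 8 min
Total: 6 h 20 min + 11 h 27 min + 6 h 23 min + 6 h 8 min = 30 h 18 min.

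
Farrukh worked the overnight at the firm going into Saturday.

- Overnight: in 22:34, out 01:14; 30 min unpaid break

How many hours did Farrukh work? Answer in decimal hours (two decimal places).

2.17 hours

Overnight: 22:34 → midnight = 1 h 26 min; midnight → 01:14 = 1 h 14 min; span 2 h 40 min; less 30 min break → 2 h 10 min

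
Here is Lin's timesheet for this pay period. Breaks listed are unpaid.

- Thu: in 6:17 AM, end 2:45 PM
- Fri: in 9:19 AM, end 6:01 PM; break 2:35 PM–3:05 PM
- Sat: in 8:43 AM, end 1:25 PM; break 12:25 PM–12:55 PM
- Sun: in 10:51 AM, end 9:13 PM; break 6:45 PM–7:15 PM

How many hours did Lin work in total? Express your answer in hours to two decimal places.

30.73 hours

Thu: 6:17 AM–2:45 PM = 8 h 28 min
Fri: 9:19 AM–6:01 PM = 8 h 42 min; less 30 min break → 8 h 12 min
Sat: 8:43 AM–1:25 PM = 4 h 42 min; less 30 min break → 4 h 12 min
Sun: 10:51 AM–9:13 PM = 10 h 22 min; less 30 min break → 9 h 52 min
Total: 8 h 28 min + 8 h 12 min + 4 h 12 min + 9 h 52 min = 30 h 44 min.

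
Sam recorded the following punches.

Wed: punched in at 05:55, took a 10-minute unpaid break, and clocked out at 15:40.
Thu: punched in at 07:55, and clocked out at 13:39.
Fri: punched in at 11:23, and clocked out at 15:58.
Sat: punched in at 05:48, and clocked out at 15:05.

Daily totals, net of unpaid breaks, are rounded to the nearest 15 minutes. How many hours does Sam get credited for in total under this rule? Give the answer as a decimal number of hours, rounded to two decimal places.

Wed: 05:55–15:40 = 9 h 45 min − 10 min = 9 h 35 min → rounds to 9 h 30 min
Thu: 07:55–13:39 = 5 h 44 min → rounds to 5 h 45 min
Fri: 11:23–15:58 = 4 h 35 min → rounds to 4 h 30 min
Sat: 05:48–15:05 = 9 h 17 min → rounds to 9 h 15 min
Total credited: 29 h 0 min.

29.00 hours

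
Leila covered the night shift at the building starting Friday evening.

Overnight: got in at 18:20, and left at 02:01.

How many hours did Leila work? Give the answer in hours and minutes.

7 h 41 min

Overnight: 18:20 → midnight = 5 h 40 min; midnight → 02:01 = 2 h 1 min; span 7 h 41 min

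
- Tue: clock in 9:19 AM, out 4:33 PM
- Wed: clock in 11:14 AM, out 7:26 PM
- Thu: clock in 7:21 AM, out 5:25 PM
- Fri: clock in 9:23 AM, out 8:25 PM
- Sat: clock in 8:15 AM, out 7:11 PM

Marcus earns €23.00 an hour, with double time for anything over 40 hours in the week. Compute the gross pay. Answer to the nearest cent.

Tue: 9:19 AM–4:33 PM = 7 h 14 min
Wed: 11:14 AM–7:26 PM = 8 h 12 min
Thu: 7:21 AM–5:25 PM = 10 h 4 min
Fri: 9:23 AM–8:25 PM = 11 h 2 min
Sat: 8:15 AM–7:11 PM = 10 h 56 min
Total worked: 47 h 28 min = 2848 min.
Regular 40 h 0 min = 2400 min at €23.00/h; overtime 7 h 28 min = 448 min at €46.00/h.
Pay = (2400 × €23.00 + 448 × €46.00) ÷ 60 = €1263.47.

€1263.47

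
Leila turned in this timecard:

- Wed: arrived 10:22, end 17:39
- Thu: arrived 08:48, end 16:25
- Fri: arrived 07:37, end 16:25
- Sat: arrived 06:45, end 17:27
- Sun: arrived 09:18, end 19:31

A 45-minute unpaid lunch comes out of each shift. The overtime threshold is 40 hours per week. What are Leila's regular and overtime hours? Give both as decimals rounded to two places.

Wed: 10:22–17:39 = 7 h 17 min; less 45 min break → 6 h 32 min
Thu: 08:48–16:25 = 7 h 37 min; less 45 min break → 6 h 52 min
Fri: 07:37–16:25 = 8 h 48 min; less 45 min break → 8 h 3 min
Sat: 06:45–17:27 = 10 h 42 min; less 45 min break → 9 h 57 min
Sun: 09:18–19:31 = 10 h 13 min; less 45 min break → 9 h 28 min
Total worked: 40 h 52 min = 40.87 h.
Threshold 40 h → overtime 0 h 52 min, regular 40 h 0 min.

Regular 40.00 hours, overtime 0.87 hours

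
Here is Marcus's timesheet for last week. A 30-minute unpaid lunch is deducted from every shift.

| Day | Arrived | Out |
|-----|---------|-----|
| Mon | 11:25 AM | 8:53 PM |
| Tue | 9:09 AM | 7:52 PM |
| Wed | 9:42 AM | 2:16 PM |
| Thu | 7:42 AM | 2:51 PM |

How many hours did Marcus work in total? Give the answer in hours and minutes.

Mon: 11:25 AM–8:53 PM = 9 h 28 min; less 30 min break → 8 h 58 min
Tue: 9:09 AM–7:52 PM = 10 h 43 min; less 30 min break → 10 h 13 min
Wed: 9:42 AM–2:16 PM = 4 h 34 min; less 30 min break → 4 h 4 min
Thu: 7:42 AM–2:51 PM = 7 h 9 min; less 30 min break → 6 h 39 min
Total: 8 h 58 min + 10 h 13 min + 4 h 4 min + 6 h 39 min = 29 h 54 min.

29 h 54 min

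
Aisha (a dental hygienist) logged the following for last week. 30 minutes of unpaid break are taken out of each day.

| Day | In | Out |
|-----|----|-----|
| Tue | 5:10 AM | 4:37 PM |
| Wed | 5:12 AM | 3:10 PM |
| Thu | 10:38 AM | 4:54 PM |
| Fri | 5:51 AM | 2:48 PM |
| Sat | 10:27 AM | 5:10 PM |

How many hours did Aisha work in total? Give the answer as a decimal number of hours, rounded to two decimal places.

Tue: 5:10 AM–4:37 PM = 11 h 27 min; less 30 min break → 10 h 57 min
Wed: 5:12 AM–3:10 PM = 9 h 58 min; less 30 min break → 9 h 28 min
Thu: 10:38 AM–4:54 PM = 6 h 16 min; less 30 min break → 5 h 46 min
Fri: 5:51 AM–2:48 PM = 8 h 57 min; less 30 min break → 8 h 27 min
Sat: 10:27 AM–5:10 PM = 6 h 43 min; less 30 min break → 6 h 13 min
Total: 10 h 57 min + 9 h 28 min + 5 h 46 min + 8 h 27 min + 6 h 13 min = 40 h 51 min.

40.85 hours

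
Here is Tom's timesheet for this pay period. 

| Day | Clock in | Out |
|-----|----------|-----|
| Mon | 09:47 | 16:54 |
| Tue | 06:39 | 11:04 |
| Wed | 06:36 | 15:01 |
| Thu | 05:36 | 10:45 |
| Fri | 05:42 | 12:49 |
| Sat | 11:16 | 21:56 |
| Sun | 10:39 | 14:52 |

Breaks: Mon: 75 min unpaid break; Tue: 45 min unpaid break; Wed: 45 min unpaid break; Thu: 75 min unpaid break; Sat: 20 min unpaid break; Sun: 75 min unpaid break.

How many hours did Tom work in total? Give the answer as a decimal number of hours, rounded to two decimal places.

Mon: 09:47–16:54 = 7 h 7 min; less 75 min break → 5 h 52 min
Tue: 06:39–11:04 = 4 h 25 min; less 45 min break → 3 h 40 min
Wed: 06:36–15:01 = 8 h 25 min; less 45 min break → 7 h 40 min
Thu: 05:36–10:45 = 5 h 9 min; less 75 min break → 3 h 54 min
Fri: 05:42–12:49 = 7 h 7 min
Sat: 11:16–21:56 = 10 h 40 min; less 20 min break → 10 h 20 min
Sun: 10:39–14:52 = 4 h 13 min; less 75 min break → 2 h 58 min
Total: 5 h 52 min + 3 h 40 min + 7 h 40 min + 3 h 54 min + 7 h 7 min + 10 h 20 min + 2 h 58 min = 41 h 31 min.

41.52 hours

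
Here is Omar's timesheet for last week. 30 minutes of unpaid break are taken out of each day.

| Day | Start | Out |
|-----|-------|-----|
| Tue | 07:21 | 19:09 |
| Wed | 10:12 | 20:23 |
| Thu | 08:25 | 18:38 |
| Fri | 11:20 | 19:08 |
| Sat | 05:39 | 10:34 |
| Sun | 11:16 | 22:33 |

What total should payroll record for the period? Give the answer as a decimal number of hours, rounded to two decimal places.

Tue: 07:21–19:09 = 11 h 48 min; less 30 min break → 11 h 18 min
Wed: 10:12–20:23 = 10 h 11 min; less 30 min break → 9 h 41 min
Thu: 08:25–18:38 = 10 h 13 min; less 30 min break → 9 h 43 min
Fri: 11:20–19:08 = 7 h 48 min; less 30 min break → 7 h 18 min
Sat: 05:39–10:34 = 4 h 55 min; less 30 min break → 4 h 25 min
Sun: 11:16–22:33 = 11 h 17 min; less 30 min break → 10 h 47 min
Total: 11 h 18 min + 9 h 41 min + 9 h 43 min + 7 h 18 min + 4 h 25 min + 10 h 47 min = 53 h 12 min.

53.20 hours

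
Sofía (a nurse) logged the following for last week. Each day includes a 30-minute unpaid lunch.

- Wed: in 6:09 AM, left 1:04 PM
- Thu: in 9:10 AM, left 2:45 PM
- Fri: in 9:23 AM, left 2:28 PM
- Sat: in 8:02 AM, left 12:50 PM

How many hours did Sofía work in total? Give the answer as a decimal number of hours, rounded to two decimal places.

20.38 hours

Wed: 6:09 AM–1:04 PM = 6 h 55 min; less 30 min break → 6 h 25 min
Thu: 9:10 AM–2:45 PM = 5 h 35 min; less 30 min break → 5 h 5 min
Fri: 9:23 AM–2:28 PM = 5 h 5 min; less 30 min break → 4 h 35 min
Sat: 8:02 AM–12:50 PM = 4 h 48 min; less 30 min break → 4 h 18 min
Total: 6 h 25 min + 5 h 5 min + 4 h 35 min + 4 h 18 min = 20 h 23 min.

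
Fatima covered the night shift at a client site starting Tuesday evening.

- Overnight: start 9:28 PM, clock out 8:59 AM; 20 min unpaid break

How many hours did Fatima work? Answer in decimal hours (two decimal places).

Overnight: 9:28 PM → midnight = 2 h 32 min; midnight → 8:59 AM = 8 h 59 min; span 11 h 31 min; less 20 min break → 11 h 11 min

11.18 hours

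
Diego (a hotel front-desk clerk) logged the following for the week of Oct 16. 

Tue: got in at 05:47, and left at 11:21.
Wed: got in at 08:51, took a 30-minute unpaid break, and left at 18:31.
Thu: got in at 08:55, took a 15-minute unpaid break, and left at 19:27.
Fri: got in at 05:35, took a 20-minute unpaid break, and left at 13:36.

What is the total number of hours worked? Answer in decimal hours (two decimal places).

Tue: 05:47–11:21 = 5 h 34 min
Wed: 08:51–18:31 = 9 h 40 min; less 30 min break → 9 h 10 min
Thu: 08:55–19:27 = 10 h 32 min; less 15 min break → 10 h 17 min
Fri: 05:35–13:36 = 8 h 1 min; less 20 min break → 7 h 41 min
Total: 5 h 34 min + 9 h 10 min + 10 h 17 min + 7 h 41 min = 32 h 42 min.

32.70 hours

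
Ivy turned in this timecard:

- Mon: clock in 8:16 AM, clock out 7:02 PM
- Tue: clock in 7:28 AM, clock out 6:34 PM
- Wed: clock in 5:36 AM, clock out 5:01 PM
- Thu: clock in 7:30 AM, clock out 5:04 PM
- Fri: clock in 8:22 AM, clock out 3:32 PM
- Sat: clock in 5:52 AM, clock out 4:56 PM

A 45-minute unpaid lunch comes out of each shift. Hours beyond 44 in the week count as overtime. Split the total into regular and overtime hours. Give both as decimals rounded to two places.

Mon: 8:16 AM–7:02 PM = 10 h 46 min; less 45 min break → 10 h 1 min
Tue: 7:28 AM–6:34 PM = 11 h 6 min; less 45 min break → 10 h 21 min
Wed: 5:36 AM–5:01 PM = 11 h 25 min; less 45 min break → 10 h 40 min
Thu: 7:30 AM–5:04 PM = 9 h 34 min; less 45 min break → 8 h 49 min
Fri: 8:22 AM–3:32 PM = 7 h 10 min; less 45 min break → 6 h 25 min
Sat: 5:52 AM–4:56 PM = 11 h 4 min; less 45 min break → 10 h 19 min
Total worked: 56 h 35 min = 56.58 h.
Threshold 44 h → overtime 12 h 35 min, regular 44 h 0 min.

Regular 44.00 hours, overtime 12.58 hours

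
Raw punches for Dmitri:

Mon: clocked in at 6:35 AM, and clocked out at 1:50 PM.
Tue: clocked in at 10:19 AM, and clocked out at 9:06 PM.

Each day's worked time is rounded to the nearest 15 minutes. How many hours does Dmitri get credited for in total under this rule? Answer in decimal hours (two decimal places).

Mon: 6:35 AM–1:50 PM = 7 h 15 min → rounds to 7 h 15 min
Tue: 10:19 AM–9:06 PM = 10 h 47 min → rounds to 10 h 45 min
Total credited: 18 h 0 min.

18.00 hours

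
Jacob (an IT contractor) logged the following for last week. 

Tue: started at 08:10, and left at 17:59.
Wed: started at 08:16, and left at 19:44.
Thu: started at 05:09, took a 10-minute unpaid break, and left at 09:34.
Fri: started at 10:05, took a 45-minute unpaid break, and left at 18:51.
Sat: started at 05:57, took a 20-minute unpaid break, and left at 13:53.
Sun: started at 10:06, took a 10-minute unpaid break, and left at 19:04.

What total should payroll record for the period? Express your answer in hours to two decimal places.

Tue: 08:10–17:59 = 9 h 49 min
Wed: 08:16–19:44 = 11 h 28 min
Thu: 05:09–09:34 = 4 h 25 min; less 10 min break → 4 h 15 min
Fri: 10:05–18:51 = 8 h 46 min; less 45 min break → 8 h 1 min
Sat: 05:57–13:53 = 7 h 56 min; less 20 min break → 7 h 36 min
Sun: 10:06–19:04 = 8 h 58 min; less 10 min break → 8 h 48 min
Total: 9 h 49 min + 11 h 28 min + 4 h 15 min + 8 h 1 min + 7 h 36 min + 8 h 48 min = 49 h 57 min.

49.95 hours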